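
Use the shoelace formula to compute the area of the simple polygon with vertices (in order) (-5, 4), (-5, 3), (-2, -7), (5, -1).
Area = 49

Shoelace formula: Area = (1/2) |Σ_i (x_i · y_{i+1} − x_{i+1} · y_i)| (indices mod n). Compute each cross term:
  (-5)(3) − (-5)(4) = 5
  (-5)(-7) − (-2)(3) = 41
  (-2)(-1) − (5)(-7) = 37
  (5)(4) − (-5)(-1) = 15
Sum = 98, so (signed) Area = 98/2 = 49, |Area| = 49.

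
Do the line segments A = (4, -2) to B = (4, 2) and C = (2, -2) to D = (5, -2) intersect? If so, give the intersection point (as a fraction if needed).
Yes; intersection at (4, -2) (t = 0 on AB, s = 2/3 on CD)

Parametrize AB as A + t(B − A) = (4 + 0 t, -2 + 4 t) and CD as C + s(D − C) = (2 + 3 s, -2 + 0 s). Solve the linear system for (t, s). Determinant = 12 ≠ 0, so a unique intersection of the containing lines exists. Solution: t = 0, s = 2/3 — both in [0, 1], so the segments cross. Intersection point: (4, -2).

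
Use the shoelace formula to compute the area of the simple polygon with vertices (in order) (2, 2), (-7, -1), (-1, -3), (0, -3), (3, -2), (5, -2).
Area = 31

Shoelace formula: Area = (1/2) |Σ_i (x_i · y_{i+1} − x_{i+1} · y_i)| (indices mod n). Compute each cross term:
  (2)(-1) − (-7)(2) = 12
  (-7)(-3) − (-1)(-1) = 20
  (-1)(-3) − (0)(-3) = 3
  (0)(-2) − (3)(-3) = 9
  (3)(-2) − (5)(-2) = 4
  (5)(2) − (2)(-2) = 14
Sum = 62, so (signed) Area = 62/2 = 31, |Area| = 31.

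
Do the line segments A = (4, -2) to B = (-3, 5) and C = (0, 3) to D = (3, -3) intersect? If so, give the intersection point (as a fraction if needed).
Yes; intersection at (1, 1) (t = 3/7 on AB, s = 1/3 on CD)

Parametrize AB as A + t(B − A) = (4 + -7 t, -2 + 7 t) and CD as C + s(D − C) = (0 + 3 s, 3 + -6 s). Solve the linear system for (t, s). Determinant = -21 ≠ 0, so a unique intersection of the containing lines exists. Solution: t = 3/7, s = 1/3 — both in [0, 1], so the segments cross. Intersection point: (1, 1).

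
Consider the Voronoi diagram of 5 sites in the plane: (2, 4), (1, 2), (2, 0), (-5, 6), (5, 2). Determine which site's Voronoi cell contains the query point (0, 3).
Nearest site = (1, 2)

The Voronoi cell of site s contains exactly those query points closer to s than to any other site. Compute squared distances from q = (0, 3) to each site:
  (1 − 0)² + (2 − 3)² = 2
  (2 − 0)² + (4 − 3)² = 5
  (2 − 0)² + (0 − 3)² = 13
  (5 − 0)² + (2 − 3)² = 26
  (-5 − 0)² + (6 − 3)² = 34
Minimum is attained by (1, 2), so q lies in its Voronoi cell.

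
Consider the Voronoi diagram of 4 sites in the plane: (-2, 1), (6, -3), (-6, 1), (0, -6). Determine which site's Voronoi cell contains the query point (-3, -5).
Nearest site = (0, -6)

The Voronoi cell of site s contains exactly those query points closer to s than to any other site. Compute squared distances from q = (-3, -5) to each site:
  (0 − -3)² + (-6 − -5)² = 10
  (-2 − -3)² + (1 − -5)² = 37
  (-6 − -3)² + (1 − -5)² = 45
  (6 − -3)² + (-3 − -5)² = 85
Minimum is attained by (0, -6), so q lies in its Voronoi cell.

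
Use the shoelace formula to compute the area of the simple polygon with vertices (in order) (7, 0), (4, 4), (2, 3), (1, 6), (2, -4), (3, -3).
Area = 26

Shoelace formula: Area = (1/2) |Σ_i (x_i · y_{i+1} − x_{i+1} · y_i)| (indices mod n). Compute each cross term:
  (7)(4) − (4)(0) = 28
  (4)(3) − (2)(4) = 4
  (2)(6) − (1)(3) = 9
  (1)(-4) − (2)(6) = -16
  (2)(-3) − (3)(-4) = 6
  (3)(0) − (7)(-3) = 21
Sum = 52, so (signed) Area = 52/2 = 26, |Area| = 26.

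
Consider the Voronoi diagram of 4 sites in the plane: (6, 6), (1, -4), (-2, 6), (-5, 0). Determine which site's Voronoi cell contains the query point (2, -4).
Nearest site = (1, -4)

The Voronoi cell of site s contains exactly those query points closer to s than to any other site. Compute squared distances from q = (2, -4) to each site:
  (1 − 2)² + (-4 − -4)² = 1
  (-5 − 2)² + (0 − -4)² = 65
  (-2 − 2)² + (6 − -4)² = 116
  (6 − 2)² + (6 − -4)² = 116
Minimum is attained by (1, -4), so q lies in its Voronoi cell.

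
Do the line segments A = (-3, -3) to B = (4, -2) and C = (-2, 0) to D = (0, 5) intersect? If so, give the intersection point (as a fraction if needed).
No (intersection of containing lines falls outside at least one segment)

Parametrize and solve: t = -1/33, s = -20/33. At least one of these is outside [0, 1], so the segments do not intersect.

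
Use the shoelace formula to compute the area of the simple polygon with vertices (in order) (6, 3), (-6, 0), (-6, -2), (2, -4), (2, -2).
Area = 40

Shoelace formula: Area = (1/2) |Σ_i (x_i · y_{i+1} − x_{i+1} · y_i)| (indices mod n). Compute each cross term:
  (6)(0) − (-6)(3) = 18
  (-6)(-2) − (-6)(0) = 12
  (-6)(-4) − (2)(-2) = 28
  (2)(-2) − (2)(-4) = 4
  (2)(3) − (6)(-2) = 18
Sum = 80, so (signed) Area = 80/2 = 40, |Area| = 40.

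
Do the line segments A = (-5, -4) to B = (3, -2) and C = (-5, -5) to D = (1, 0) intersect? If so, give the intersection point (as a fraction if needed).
Yes; intersection at (-23/7, -25/7) (t = 3/14 on AB, s = 2/7 on CD)

Parametrize AB as A + t(B − A) = (-5 + 8 t, -4 + 2 t) and CD as C + s(D − C) = (-5 + 6 s, -5 + 5 s). Solve the linear system for (t, s). Determinant = -28 ≠ 0, so a unique intersection of the containing lines exists. Solution: t = 3/14, s = 2/7 — both in [0, 1], so the segments cross. Intersection point: (-23/7, -25/7).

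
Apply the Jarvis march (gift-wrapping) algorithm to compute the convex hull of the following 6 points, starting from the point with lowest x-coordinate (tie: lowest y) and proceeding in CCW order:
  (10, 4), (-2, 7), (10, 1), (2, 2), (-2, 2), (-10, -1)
Hull (CCW) = [(-10, -1), (10, 1), (10, 4), (-2, 7)]

Jarvis march: at each step, from the current hull vertex p, select the next vertex q as the point such that every other point lies strictly to the left of (or on) the directed line p → q. (Equivalently: for every other point r, the cross product (q − p) × (r − p) ≥ 0.)
Starting point (lowest x, tie lowest y): (-10, -1). Wrap until returning to start. Resulting hull: (-10, -1), (10, 1), (10, 4), (-2, 7).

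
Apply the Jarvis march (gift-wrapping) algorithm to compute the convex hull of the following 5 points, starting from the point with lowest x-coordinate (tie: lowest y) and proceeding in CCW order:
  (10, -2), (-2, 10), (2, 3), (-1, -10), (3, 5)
Hull (CCW) = [(-2, 10), (-1, -10), (10, -2)]

Jarvis march: at each step, from the current hull vertex p, select the next vertex q as the point such that every other point lies strictly to the left of (or on) the directed line p → q. (Equivalently: for every other point r, the cross product (q − p) × (r − p) ≥ 0.)
Starting point (lowest x, tie lowest y): (-2, 10). Wrap until returning to start. Resulting hull: (-2, 10), (-1, -10), (10, -2).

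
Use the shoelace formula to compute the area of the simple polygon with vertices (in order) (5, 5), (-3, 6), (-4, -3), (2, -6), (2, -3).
Area = 139/2

Shoelace formula: Area = (1/2) |Σ_i (x_i · y_{i+1} − x_{i+1} · y_i)| (indices mod n). Compute each cross term:
  (5)(6) − (-3)(5) = 45
  (-3)(-3) − (-4)(6) = 33
  (-4)(-6) − (2)(-3) = 30
  (2)(-3) − (2)(-6) = 6
  (2)(5) − (5)(-3) = 25
Sum = 139, so (signed) Area = 139/2 = 139/2, |Area| = 139/2.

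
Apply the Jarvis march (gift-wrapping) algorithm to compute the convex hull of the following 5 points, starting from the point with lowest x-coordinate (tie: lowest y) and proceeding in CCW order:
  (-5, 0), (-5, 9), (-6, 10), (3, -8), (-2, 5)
Hull (CCW) = [(-6, 10), (-5, 0), (3, -8), (-2, 5), (-5, 9)]

Jarvis march: at each step, from the current hull vertex p, select the next vertex q as the point such that every other point lies strictly to the left of (or on) the directed line p → q. (Equivalently: for every other point r, the cross product (q − p) × (r − p) ≥ 0.)
Starting point (lowest x, tie lowest y): (-6, 10). Wrap until returning to start. Resulting hull: (-6, 10), (-5, 0), (3, -8), (-2, 5), (-5, 9).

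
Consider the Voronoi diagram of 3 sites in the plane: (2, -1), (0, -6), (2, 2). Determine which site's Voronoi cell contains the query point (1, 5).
Nearest site = (2, 2)

The Voronoi cell of site s contains exactly those query points closer to s than to any other site. Compute squared distances from q = (1, 5) to each site:
  (2 − 1)² + (2 − 5)² = 10
  (2 − 1)² + (-1 − 5)² = 37
  (0 − 1)² + (-6 − 5)² = 122
Minimum is attained by (2, 2), so q lies in its Voronoi cell.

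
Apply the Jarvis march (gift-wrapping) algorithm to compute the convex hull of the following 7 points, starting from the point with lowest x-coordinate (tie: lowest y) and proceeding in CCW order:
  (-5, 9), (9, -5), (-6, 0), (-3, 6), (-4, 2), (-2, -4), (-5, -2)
Hull (CCW) = [(-6, 0), (-5, -2), (-2, -4), (9, -5), (-5, 9)]

Jarvis march: at each step, from the current hull vertex p, select the next vertex q as the point such that every other point lies strictly to the left of (or on) the directed line p → q. (Equivalently: for every other point r, the cross product (q − p) × (r − p) ≥ 0.)
Starting point (lowest x, tie lowest y): (-6, 0). Wrap until returning to start. Resulting hull: (-6, 0), (-5, -2), (-2, -4), (9, -5), (-5, 9).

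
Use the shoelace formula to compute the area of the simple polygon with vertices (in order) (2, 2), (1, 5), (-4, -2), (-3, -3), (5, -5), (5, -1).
Area = 47

Shoelace formula: Area = (1/2) |Σ_i (x_i · y_{i+1} − x_{i+1} · y_i)| (indices mod n). Compute each cross term:
  (2)(5) − (1)(2) = 8
  (1)(-2) − (-4)(5) = 18
  (-4)(-3) − (-3)(-2) = 6
  (-3)(-5) − (5)(-3) = 30
  (5)(-1) − (5)(-5) = 20
  (5)(2) − (2)(-1) = 12
Sum = 94, so (signed) Area = 94/2 = 47, |Area| = 47.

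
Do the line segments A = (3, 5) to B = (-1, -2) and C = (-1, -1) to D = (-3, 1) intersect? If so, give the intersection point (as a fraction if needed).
No (intersection of containing lines falls outside at least one segment)

Parametrize and solve: t = 10/11, s = -2/11. At least one of these is outside [0, 1], so the segments do not intersect.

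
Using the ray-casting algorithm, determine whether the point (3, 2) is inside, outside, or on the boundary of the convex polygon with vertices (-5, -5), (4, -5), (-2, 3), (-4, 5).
The point (3, 2) lies strictly outside the polygon

Cast a horizontal ray to the right from the query point and count how many polygon edges it crosses (each edge strictly once or zero times, handled with the usual half-open convention). 
Parity of crossings → even ⇒ outside.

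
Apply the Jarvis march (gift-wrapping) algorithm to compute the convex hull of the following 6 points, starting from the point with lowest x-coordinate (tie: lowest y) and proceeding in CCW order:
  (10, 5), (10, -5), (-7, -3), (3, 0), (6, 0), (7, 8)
Hull (CCW) = [(-7, -3), (10, -5), (10, 5), (7, 8)]

Jarvis march: at each step, from the current hull vertex p, select the next vertex q as the point such that every other point lies strictly to the left of (or on) the directed line p → q. (Equivalently: for every other point r, the cross product (q − p) × (r − p) ≥ 0.)
Starting point (lowest x, tie lowest y): (-7, -3). Wrap until returning to start. Resulting hull: (-7, -3), (10, -5), (10, 5), (7, 8).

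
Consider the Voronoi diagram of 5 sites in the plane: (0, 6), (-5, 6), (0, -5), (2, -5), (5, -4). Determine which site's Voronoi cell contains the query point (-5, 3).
Nearest site = (-5, 6)

The Voronoi cell of site s contains exactly those query points closer to s than to any other site. Compute squared distances from q = (-5, 3) to each site:
  (-5 − -5)² + (6 − 3)² = 9
  (0 − -5)² + (6 − 3)² = 34
  (0 − -5)² + (-5 − 3)² = 89
  (2 − -5)² + (-5 − 3)² = 113
  (5 − -5)² + (-4 − 3)² = 149
Minimum is attained by (-5, 6), so q lies in its Voronoi cell.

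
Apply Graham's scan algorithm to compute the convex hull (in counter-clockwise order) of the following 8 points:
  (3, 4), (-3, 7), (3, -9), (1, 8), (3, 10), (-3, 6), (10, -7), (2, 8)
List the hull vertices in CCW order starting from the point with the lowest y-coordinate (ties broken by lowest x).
Hull (CCW) = [(3, -9), (10, -7), (3, 10), (-3, 7), (-3, 6)]

Graham scan procedure:
  1. Find the pivot p₀ = point with lowest y (tie → lowest x): (3, -9).
  2. Sort the remaining points by polar angle around p₀.
  3. Walk through sorted points, maintaining a stack; pop the top while the last three entries make a non-left turn (cross product ≤ 0).
  4. Final stack is the convex hull in CCW order: (3, -9), (10, -7), (3, 10), (-3, 7), (-3, 6).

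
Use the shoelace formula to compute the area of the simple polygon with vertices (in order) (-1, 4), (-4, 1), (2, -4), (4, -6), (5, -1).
Area = 39

Shoelace formula: Area = (1/2) |Σ_i (x_i · y_{i+1} − x_{i+1} · y_i)| (indices mod n). Compute each cross term:
  (-1)(1) − (-4)(4) = 15
  (-4)(-4) − (2)(1) = 14
  (2)(-6) − (4)(-4) = 4
  (4)(-1) − (5)(-6) = 26
  (5)(4) − (-1)(-1) = 19
Sum = 78, so (signed) Area = 78/2 = 39, |Area| = 39.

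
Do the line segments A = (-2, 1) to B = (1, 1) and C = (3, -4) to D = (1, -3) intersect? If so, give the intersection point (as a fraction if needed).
No (intersection of containing lines falls outside at least one segment)

Parametrize and solve: t = -5/3, s = 5. At least one of these is outside [0, 1], so the segments do not intersect.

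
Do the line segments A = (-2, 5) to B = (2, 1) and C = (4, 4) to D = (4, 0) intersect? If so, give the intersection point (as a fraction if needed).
No (intersection of containing lines falls outside at least one segment)

Parametrize and solve: t = 3/2, s = 5/4. At least one of these is outside [0, 1], so the segments do not intersect.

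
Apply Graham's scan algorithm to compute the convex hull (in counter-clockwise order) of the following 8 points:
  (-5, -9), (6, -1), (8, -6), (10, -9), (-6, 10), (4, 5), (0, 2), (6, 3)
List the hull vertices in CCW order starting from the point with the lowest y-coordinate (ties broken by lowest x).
Hull (CCW) = [(-5, -9), (10, -9), (6, 3), (4, 5), (-6, 10)]

Graham scan procedure:
  1. Find the pivot p₀ = point with lowest y (tie → lowest x): (-5, -9).
  2. Sort the remaining points by polar angle around p₀.
  3. Walk through sorted points, maintaining a stack; pop the top while the last three entries make a non-left turn (cross product ≤ 0).
  4. Final stack is the convex hull in CCW order: (-5, -9), (10, -9), (6, 3), (4, 5), (-6, 10).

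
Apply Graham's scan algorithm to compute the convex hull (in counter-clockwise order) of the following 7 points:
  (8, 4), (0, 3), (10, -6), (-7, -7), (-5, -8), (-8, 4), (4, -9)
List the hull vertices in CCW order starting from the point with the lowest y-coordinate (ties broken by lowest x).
Hull (CCW) = [(4, -9), (10, -6), (8, 4), (-8, 4), (-7, -7), (-5, -8)]

Graham scan procedure:
  1. Find the pivot p₀ = point with lowest y (tie → lowest x): (4, -9).
  2. Sort the remaining points by polar angle around p₀.
  3. Walk through sorted points, maintaining a stack; pop the top while the last three entries make a non-left turn (cross product ≤ 0).
  4. Final stack is the convex hull in CCW order: (4, -9), (10, -6), (8, 4), (-8, 4), (-7, -7), (-5, -8).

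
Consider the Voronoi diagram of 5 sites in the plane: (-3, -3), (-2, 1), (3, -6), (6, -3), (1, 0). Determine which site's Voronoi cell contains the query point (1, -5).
Nearest site = (3, -6)

The Voronoi cell of site s contains exactly those query points closer to s than to any other site. Compute squared distances from q = (1, -5) to each site:
  (3 − 1)² + (-6 − -5)² = 5
  (-3 − 1)² + (-3 − -5)² = 20
  (1 − 1)² + (0 − -5)² = 25
  (6 − 1)² + (-3 − -5)² = 29
  (-2 − 1)² + (1 − -5)² = 45
Minimum is attained by (3, -6), so q lies in its Voronoi cell.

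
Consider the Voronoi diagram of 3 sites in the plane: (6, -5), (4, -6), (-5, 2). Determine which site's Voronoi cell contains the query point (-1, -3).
Nearest site = (4, -6)

The Voronoi cell of site s contains exactly those query points closer to s than to any other site. Compute squared distances from q = (-1, -3) to each site:
  (4 − -1)² + (-6 − -3)² = 34
  (-5 − -1)² + (2 − -3)² = 41
  (6 − -1)² + (-5 − -3)² = 53
Minimum is attained by (4, -6), so q lies in its Voronoi cell.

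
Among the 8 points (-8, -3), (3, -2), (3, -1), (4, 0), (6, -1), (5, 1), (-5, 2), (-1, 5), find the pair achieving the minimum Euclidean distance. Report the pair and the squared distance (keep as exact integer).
Pair = ((3, -2), (3, -1)); squared distance = 1

Compute all C(8, 2) = 28 pairwise squared distances (x_i − x_j)² + (y_i − y_j)². The minimum is 1, attained by the pair ((3, -2), (3, -1)).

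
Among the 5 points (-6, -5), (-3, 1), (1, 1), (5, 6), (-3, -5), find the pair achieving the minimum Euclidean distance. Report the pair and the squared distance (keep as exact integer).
Pair = ((-6, -5), (-3, -5)); squared distance = 9

Compute all C(5, 2) = 10 pairwise squared distances (x_i − x_j)² + (y_i − y_j)². The minimum is 9, attained by the pair ((-6, -5), (-3, -5)).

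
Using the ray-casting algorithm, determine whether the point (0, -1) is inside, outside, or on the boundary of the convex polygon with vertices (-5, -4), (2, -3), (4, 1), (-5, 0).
The point (0, -1) lies strictly inside the polygon

Cast a horizontal ray to the right from the query point and count how many polygon edges it crosses (each edge strictly once or zero times, handled with the usual half-open convention). 
Parity of crossings → odd ⇒ inside.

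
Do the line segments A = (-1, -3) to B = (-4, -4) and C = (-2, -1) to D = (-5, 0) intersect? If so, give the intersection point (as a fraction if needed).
No (intersection of containing lines falls outside at least one segment)

Parametrize and solve: t = -5/6, s = -7/6. At least one of these is outside [0, 1], so the segments do not intersect.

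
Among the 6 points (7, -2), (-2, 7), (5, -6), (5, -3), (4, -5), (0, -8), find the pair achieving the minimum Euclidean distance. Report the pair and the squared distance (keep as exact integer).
Pair = ((5, -6), (4, -5)); squared distance = 2

Compute all C(6, 2) = 15 pairwise squared distances (x_i − x_j)² + (y_i − y_j)². The minimum is 2, attained by the pair ((5, -6), (4, -5)).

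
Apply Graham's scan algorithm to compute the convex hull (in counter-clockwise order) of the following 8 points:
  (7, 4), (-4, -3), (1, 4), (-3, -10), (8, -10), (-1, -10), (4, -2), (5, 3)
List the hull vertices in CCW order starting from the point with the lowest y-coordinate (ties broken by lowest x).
Hull (CCW) = [(-3, -10), (8, -10), (7, 4), (1, 4), (-4, -3)]

Graham scan procedure:
  1. Find the pivot p₀ = point with lowest y (tie → lowest x): (-3, -10).
  2. Sort the remaining points by polar angle around p₀.
  3. Walk through sorted points, maintaining a stack; pop the top while the last three entries make a non-left turn (cross product ≤ 0).
  4. Final stack is the convex hull in CCW order: (-3, -10), (8, -10), (7, 4), (1, 4), (-4, -3).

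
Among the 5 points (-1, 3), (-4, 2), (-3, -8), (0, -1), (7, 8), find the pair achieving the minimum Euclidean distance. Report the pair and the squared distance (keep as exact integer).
Pair = ((-1, 3), (-4, 2)); squared distance = 10

Compute all C(5, 2) = 10 pairwise squared distances (x_i − x_j)² + (y_i − y_j)². The minimum is 10, attained by the pair ((-1, 3), (-4, 2)).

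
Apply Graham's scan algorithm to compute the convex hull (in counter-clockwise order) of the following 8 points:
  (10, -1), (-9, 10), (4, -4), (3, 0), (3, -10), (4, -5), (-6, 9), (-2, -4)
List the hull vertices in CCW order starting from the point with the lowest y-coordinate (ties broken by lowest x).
Hull (CCW) = [(3, -10), (10, -1), (-6, 9), (-9, 10), (-2, -4)]

Graham scan procedure:
  1. Find the pivot p₀ = point with lowest y (tie → lowest x): (3, -10).
  2. Sort the remaining points by polar angle around p₀.
  3. Walk through sorted points, maintaining a stack; pop the top while the last three entries make a non-left turn (cross product ≤ 0).
  4. Final stack is the convex hull in CCW order: (3, -10), (10, -1), (-6, 9), (-9, 10), (-2, -4).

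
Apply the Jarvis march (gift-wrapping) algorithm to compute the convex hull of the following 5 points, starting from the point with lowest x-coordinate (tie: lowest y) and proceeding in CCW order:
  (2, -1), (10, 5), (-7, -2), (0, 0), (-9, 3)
Hull (CCW) = [(-9, 3), (-7, -2), (2, -1), (10, 5)]

Jarvis march: at each step, from the current hull vertex p, select the next vertex q as the point such that every other point lies strictly to the left of (or on) the directed line p → q. (Equivalently: for every other point r, the cross product (q − p) × (r − p) ≥ 0.)
Starting point (lowest x, tie lowest y): (-9, 3). Wrap until returning to start. Resulting hull: (-9, 3), (-7, -2), (2, -1), (10, 5).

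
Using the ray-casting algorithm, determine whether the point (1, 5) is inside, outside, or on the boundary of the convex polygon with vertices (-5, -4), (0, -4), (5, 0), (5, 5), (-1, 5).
The point (1, 5) lies on the polygon boundary

Boundary check: the query satisfies the collinearity and bounding-box conditions for some polygon edge, so it lies exactly on the boundary.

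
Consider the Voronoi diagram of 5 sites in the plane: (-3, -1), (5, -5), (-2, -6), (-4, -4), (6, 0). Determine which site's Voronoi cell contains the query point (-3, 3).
Nearest site = (-3, -1)

The Voronoi cell of site s contains exactly those query points closer to s than to any other site. Compute squared distances from q = (-3, 3) to each site:
  (-3 − -3)² + (-1 − 3)² = 16
  (-4 − -3)² + (-4 − 3)² = 50
  (-2 − -3)² + (-6 − 3)² = 82
  (6 − -3)² + (0 − 3)² = 90
  (5 − -3)² + (-5 − 3)² = 128
Minimum is attained by (-3, -1), so q lies in its Voronoi cell.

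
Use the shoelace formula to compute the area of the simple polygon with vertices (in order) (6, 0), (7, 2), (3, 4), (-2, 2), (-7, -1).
Area = 35

Shoelace formula: Area = (1/2) |Σ_i (x_i · y_{i+1} − x_{i+1} · y_i)| (indices mod n). Compute each cross term:
  (6)(2) − (7)(0) = 12
  (7)(4) − (3)(2) = 22
  (3)(2) − (-2)(4) = 14
  (-2)(-1) − (-7)(2) = 16
  (-7)(0) − (6)(-1) = 6
Sum = 70, so (signed) Area = 70/2 = 35, |Area| = 35.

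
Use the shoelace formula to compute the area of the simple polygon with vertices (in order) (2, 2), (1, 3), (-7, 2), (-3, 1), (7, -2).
Area = 43/2

Shoelace formula: Area = (1/2) |Σ_i (x_i · y_{i+1} − x_{i+1} · y_i)| (indices mod n). Compute each cross term:
  (2)(3) − (1)(2) = 4
  (1)(2) − (-7)(3) = 23
  (-7)(1) − (-3)(2) = -1
  (-3)(-2) − (7)(1) = -1
  (7)(2) − (2)(-2) = 18
Sum = 43, so (signed) Area = 43/2 = 43/2, |Area| = 43/2.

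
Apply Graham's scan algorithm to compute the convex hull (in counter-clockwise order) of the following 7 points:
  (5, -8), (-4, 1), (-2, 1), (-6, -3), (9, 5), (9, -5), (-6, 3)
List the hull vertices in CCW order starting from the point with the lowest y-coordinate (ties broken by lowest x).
Hull (CCW) = [(5, -8), (9, -5), (9, 5), (-6, 3), (-6, -3)]

Graham scan procedure:
  1. Find the pivot p₀ = point with lowest y (tie → lowest x): (5, -8).
  2. Sort the remaining points by polar angle around p₀.
  3. Walk through sorted points, maintaining a stack; pop the top while the last three entries make a non-left turn (cross product ≤ 0).
  4. Final stack is the convex hull in CCW order: (5, -8), (9, -5), (9, 5), (-6, 3), (-6, -3).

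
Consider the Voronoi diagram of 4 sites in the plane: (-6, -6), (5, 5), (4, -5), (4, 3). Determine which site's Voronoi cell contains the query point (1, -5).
Nearest site = (4, -5)

The Voronoi cell of site s contains exactly those query points closer to s than to any other site. Compute squared distances from q = (1, -5) to each site:
  (4 − 1)² + (-5 − -5)² = 9
  (-6 − 1)² + (-6 − -5)² = 50
  (4 − 1)² + (3 − -5)² = 73
  (5 − 1)² + (5 − -5)² = 116
Minimum is attained by (4, -5), so q lies in its Voronoi cell.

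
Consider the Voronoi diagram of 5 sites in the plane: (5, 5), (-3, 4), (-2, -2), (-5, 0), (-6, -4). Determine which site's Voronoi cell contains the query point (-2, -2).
Nearest site = (-2, -2)

The Voronoi cell of site s contains exactly those query points closer to s than to any other site. Compute squared distances from q = (-2, -2) to each site:
  (-2 − -2)² + (-2 − -2)² = 0
  (-5 − -2)² + (0 − -2)² = 13
  (-6 − -2)² + (-4 − -2)² = 20
  (-3 − -2)² + (4 − -2)² = 37
  (5 − -2)² + (5 − -2)² = 98
Minimum is attained by (-2, -2), so q lies in its Voronoi cell.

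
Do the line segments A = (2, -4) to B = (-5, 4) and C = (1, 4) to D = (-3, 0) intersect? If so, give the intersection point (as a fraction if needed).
Yes; intersection at (-11/5, 4/5) (t = 3/5 on AB, s = 4/5 on CD)

Parametrize AB as A + t(B − A) = (2 + -7 t, -4 + 8 t) and CD as C + s(D − C) = (1 + -4 s, 4 + -4 s). Solve the linear system for (t, s). Determinant = -60 ≠ 0, so a unique intersection of the containing lines exists. Solution: t = 3/5, s = 4/5 — both in [0, 1], so the segments cross. Intersection point: (-11/5, 4/5).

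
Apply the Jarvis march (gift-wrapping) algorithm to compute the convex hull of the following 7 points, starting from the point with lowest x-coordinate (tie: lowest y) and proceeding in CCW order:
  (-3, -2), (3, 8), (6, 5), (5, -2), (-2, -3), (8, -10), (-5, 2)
Hull (CCW) = [(-5, 2), (-3, -2), (-2, -3), (8, -10), (6, 5), (3, 8)]

Jarvis march: at each step, from the current hull vertex p, select the next vertex q as the point such that every other point lies strictly to the left of (or on) the directed line p → q. (Equivalently: for every other point r, the cross product (q − p) × (r − p) ≥ 0.)
Starting point (lowest x, tie lowest y): (-5, 2). Wrap until returning to start. Resulting hull: (-5, 2), (-3, -2), (-2, -3), (8, -10), (6, 5), (3, 8).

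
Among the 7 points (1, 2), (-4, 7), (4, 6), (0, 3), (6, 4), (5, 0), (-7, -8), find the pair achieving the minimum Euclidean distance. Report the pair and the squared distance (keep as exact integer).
Pair = ((1, 2), (0, 3)); squared distance = 2

Compute all C(7, 2) = 21 pairwise squared distances (x_i − x_j)² + (y_i − y_j)². The minimum is 2, attained by the pair ((1, 2), (0, 3)).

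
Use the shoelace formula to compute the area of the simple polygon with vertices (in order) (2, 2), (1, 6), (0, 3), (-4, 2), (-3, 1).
Area = 19/2

Shoelace formula: Area = (1/2) |Σ_i (x_i · y_{i+1} − x_{i+1} · y_i)| (indices mod n). Compute each cross term:
  (2)(6) − (1)(2) = 10
  (1)(3) − (0)(6) = 3
  (0)(2) − (-4)(3) = 12
  (-4)(1) − (-3)(2) = 2
  (-3)(2) − (2)(1) = -8
Sum = 19, so (signed) Area = 19/2 = 19/2, |Area| = 19/2.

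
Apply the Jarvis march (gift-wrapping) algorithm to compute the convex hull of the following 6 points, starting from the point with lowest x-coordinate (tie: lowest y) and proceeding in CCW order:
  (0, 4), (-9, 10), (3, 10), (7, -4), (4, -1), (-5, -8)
Hull (CCW) = [(-9, 10), (-5, -8), (7, -4), (3, 10)]

Jarvis march: at each step, from the current hull vertex p, select the next vertex q as the point such that every other point lies strictly to the left of (or on) the directed line p → q. (Equivalently: for every other point r, the cross product (q − p) × (r − p) ≥ 0.)
Starting point (lowest x, tie lowest y): (-9, 10). Wrap until returning to start. Resulting hull: (-9, 10), (-5, -8), (7, -4), (3, 10).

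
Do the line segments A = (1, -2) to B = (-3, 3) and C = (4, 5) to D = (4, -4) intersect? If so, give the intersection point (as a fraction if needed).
No (intersection of containing lines falls outside at least one segment)

Parametrize and solve: t = -3/4, s = 43/36. At least one of these is outside [0, 1], so the segments do not intersect.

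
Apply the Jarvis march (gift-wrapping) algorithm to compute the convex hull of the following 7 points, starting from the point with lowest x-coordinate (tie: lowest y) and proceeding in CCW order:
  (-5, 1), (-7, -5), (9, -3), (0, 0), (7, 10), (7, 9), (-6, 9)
Hull (CCW) = [(-7, -5), (9, -3), (7, 10), (-6, 9)]

Jarvis march: at each step, from the current hull vertex p, select the next vertex q as the point such that every other point lies strictly to the left of (or on) the directed line p → q. (Equivalently: for every other point r, the cross product (q − p) × (r − p) ≥ 0.)
Starting point (lowest x, tie lowest y): (-7, -5). Wrap until returning to start. Resulting hull: (-7, -5), (9, -3), (7, 10), (-6, 9).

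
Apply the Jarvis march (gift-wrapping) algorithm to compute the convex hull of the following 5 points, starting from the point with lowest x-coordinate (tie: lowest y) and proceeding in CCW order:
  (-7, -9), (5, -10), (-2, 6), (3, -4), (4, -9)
Hull (CCW) = [(-7, -9), (5, -10), (3, -4), (-2, 6)]

Jarvis march: at each step, from the current hull vertex p, select the next vertex q as the point such that every other point lies strictly to the left of (or on) the directed line p → q. (Equivalently: for every other point r, the cross product (q − p) × (r − p) ≥ 0.)
Starting point (lowest x, tie lowest y): (-7, -9). Wrap until returning to start. Resulting hull: (-7, -9), (5, -10), (3, -4), (-2, 6).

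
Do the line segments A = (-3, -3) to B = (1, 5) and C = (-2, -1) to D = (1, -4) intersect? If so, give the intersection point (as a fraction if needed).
Yes; intersection at (-2, -1) (t = 1/4 on AB, s = 0 on CD)

Parametrize AB as A + t(B − A) = (-3 + 4 t, -3 + 8 t) and CD as C + s(D − C) = (-2 + 3 s, -1 + -3 s). Solve the linear system for (t, s). Determinant = 36 ≠ 0, so a unique intersection of the containing lines exists. Solution: t = 1/4, s = 0 — both in [0, 1], so the segments cross. Intersection point: (-2, -1).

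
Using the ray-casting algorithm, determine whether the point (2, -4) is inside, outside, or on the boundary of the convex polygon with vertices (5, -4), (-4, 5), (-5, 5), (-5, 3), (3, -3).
The point (2, -4) lies strictly outside the polygon

Cast a horizontal ray to the right from the query point and count how many polygon edges it crosses (each edge strictly once or zero times, handled with the usual half-open convention). 
Parity of crossings → even ⇒ outside.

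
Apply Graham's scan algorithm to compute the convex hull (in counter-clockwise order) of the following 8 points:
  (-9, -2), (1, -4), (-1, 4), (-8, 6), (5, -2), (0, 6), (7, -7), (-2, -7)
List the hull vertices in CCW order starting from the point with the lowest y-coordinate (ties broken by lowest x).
Hull (CCW) = [(-2, -7), (7, -7), (5, -2), (0, 6), (-8, 6), (-9, -2)]

Graham scan procedure:
  1. Find the pivot p₀ = point with lowest y (tie → lowest x): (-2, -7).
  2. Sort the remaining points by polar angle around p₀.
  3. Walk through sorted points, maintaining a stack; pop the top while the last three entries make a non-left turn (cross product ≤ 0).
  4. Final stack is the convex hull in CCW order: (-2, -7), (7, -7), (5, -2), (0, 6), (-8, 6), (-9, -2).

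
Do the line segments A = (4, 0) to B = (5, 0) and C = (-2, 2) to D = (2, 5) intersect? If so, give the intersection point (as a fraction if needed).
No (intersection of containing lines falls outside at least one segment)

Parametrize and solve: t = -26/3, s = -2/3. At least one of these is outside [0, 1], so the segments do not intersect.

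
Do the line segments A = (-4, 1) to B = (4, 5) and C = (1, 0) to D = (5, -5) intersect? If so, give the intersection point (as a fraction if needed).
No (intersection of containing lines falls outside at least one segment)

Parametrize and solve: t = 3/8, s = -1/2. At least one of these is outside [0, 1], so the segments do not intersect.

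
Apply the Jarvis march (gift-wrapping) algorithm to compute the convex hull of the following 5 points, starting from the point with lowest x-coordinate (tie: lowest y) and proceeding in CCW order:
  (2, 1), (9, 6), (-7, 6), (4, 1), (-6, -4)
Hull (CCW) = [(-7, 6), (-6, -4), (4, 1), (9, 6)]

Jarvis march: at each step, from the current hull vertex p, select the next vertex q as the point such that every other point lies strictly to the left of (or on) the directed line p → q. (Equivalently: for every other point r, the cross product (q − p) × (r − p) ≥ 0.)
Starting point (lowest x, tie lowest y): (-7, 6). Wrap until returning to start. Resulting hull: (-7, 6), (-6, -4), (4, 1), (9, 6).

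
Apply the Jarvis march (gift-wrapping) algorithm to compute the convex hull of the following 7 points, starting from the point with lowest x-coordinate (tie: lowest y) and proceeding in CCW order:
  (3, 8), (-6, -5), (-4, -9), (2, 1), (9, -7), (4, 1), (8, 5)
Hull (CCW) = [(-6, -5), (-4, -9), (9, -7), (8, 5), (3, 8)]

Jarvis march: at each step, from the current hull vertex p, select the next vertex q as the point such that every other point lies strictly to the left of (or on) the directed line p → q. (Equivalently: for every other point r, the cross product (q − p) × (r − p) ≥ 0.)
Starting point (lowest x, tie lowest y): (-6, -5). Wrap until returning to start. Resulting hull: (-6, -5), (-4, -9), (9, -7), (8, 5), (3, 8).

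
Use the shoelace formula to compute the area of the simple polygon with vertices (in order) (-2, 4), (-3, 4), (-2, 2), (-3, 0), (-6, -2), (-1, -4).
Area = 14

Shoelace formula: Area = (1/2) |Σ_i (x_i · y_{i+1} − x_{i+1} · y_i)| (indices mod n). Compute each cross term:
  (-2)(4) − (-3)(4) = 4
  (-3)(2) − (-2)(4) = 2
  (-2)(0) − (-3)(2) = 6
  (-3)(-2) − (-6)(0) = 6
  (-6)(-4) − (-1)(-2) = 22
  (-1)(4) − (-2)(-4) = -12
Sum = 28, so (signed) Area = 28/2 = 14, |Area| = 14.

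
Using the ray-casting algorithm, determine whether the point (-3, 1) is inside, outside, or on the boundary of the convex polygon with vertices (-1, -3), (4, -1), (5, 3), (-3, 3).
The point (-3, 1) lies strictly outside the polygon

Cast a horizontal ray to the right from the query point and count how many polygon edges it crosses (each edge strictly once or zero times, handled with the usual half-open convention). 
Parity of crossings → even ⇒ outside.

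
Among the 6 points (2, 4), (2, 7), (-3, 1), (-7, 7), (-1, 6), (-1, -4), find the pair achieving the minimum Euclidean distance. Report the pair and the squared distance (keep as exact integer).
Pair = ((2, 4), (2, 7)); squared distance = 9

Compute all C(6, 2) = 15 pairwise squared distances (x_i − x_j)² + (y_i − y_j)². The minimum is 9, attained by the pair ((2, 4), (2, 7)).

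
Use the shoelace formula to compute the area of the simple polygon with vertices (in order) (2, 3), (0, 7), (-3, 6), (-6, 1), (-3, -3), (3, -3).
Area = 61

Shoelace formula: Area = (1/2) |Σ_i (x_i · y_{i+1} − x_{i+1} · y_i)| (indices mod n). Compute each cross term:
  (2)(7) − (0)(3) = 14
  (0)(6) − (-3)(7) = 21
  (-3)(1) − (-6)(6) = 33
  (-6)(-3) − (-3)(1) = 21
  (-3)(-3) − (3)(-3) = 18
  (3)(3) − (2)(-3) = 15
Sum = 122, so (signed) Area = 122/2 = 61, |Area| = 61.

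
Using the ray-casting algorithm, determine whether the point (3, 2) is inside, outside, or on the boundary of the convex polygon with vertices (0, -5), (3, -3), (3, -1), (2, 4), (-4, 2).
The point (3, 2) lies strictly outside the polygon

Cast a horizontal ray to the right from the query point and count how many polygon edges it crosses (each edge strictly once or zero times, handled with the usual half-open convention). 
Parity of crossings → even ⇒ outside.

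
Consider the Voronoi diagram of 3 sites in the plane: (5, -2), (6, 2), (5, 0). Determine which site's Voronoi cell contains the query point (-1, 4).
Nearest site = (5, 0)

The Voronoi cell of site s contains exactly those query points closer to s than to any other site. Compute squared distances from q = (-1, 4) to each site:
  (5 − -1)² + (0 − 4)² = 52
  (6 − -1)² + (2 − 4)² = 53
  (5 − -1)² + (-2 − 4)² = 72
Minimum is attained by (5, 0), so q lies in its Voronoi cell.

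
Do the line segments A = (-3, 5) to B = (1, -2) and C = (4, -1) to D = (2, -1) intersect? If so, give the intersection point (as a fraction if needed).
No (intersection of containing lines falls outside at least one segment)

Parametrize and solve: t = 6/7, s = 25/14. At least one of these is outside [0, 1], so the segments do not intersect.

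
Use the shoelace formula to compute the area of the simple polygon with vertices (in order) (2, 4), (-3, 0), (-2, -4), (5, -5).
Area = 42

Shoelace formula: Area = (1/2) |Σ_i (x_i · y_{i+1} − x_{i+1} · y_i)| (indices mod n). Compute each cross term:
  (2)(0) − (-3)(4) = 12
  (-3)(-4) − (-2)(0) = 12
  (-2)(-5) − (5)(-4) = 30
  (5)(4) − (2)(-5) = 30
Sum = 84, so (signed) Area = 84/2 = 42, |Area| = 42.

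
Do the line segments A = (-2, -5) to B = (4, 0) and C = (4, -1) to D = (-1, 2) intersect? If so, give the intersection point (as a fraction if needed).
Yes; intersection at (142/43, -25/43) (t = 38/43 on AB, s = 6/43 on CD)

Parametrize AB as A + t(B − A) = (-2 + 6 t, -5 + 5 t) and CD as C + s(D − C) = (4 + -5 s, -1 + 3 s). Solve the linear system for (t, s). Determinant = -43 ≠ 0, so a unique intersection of the containing lines exists. Solution: t = 38/43, s = 6/43 — both in [0, 1], so the segments cross. Intersection point: (142/43, -25/43).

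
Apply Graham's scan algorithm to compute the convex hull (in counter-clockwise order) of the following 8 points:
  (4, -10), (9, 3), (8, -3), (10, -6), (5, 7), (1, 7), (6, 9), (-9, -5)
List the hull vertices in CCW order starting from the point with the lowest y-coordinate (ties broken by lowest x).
Hull (CCW) = [(4, -10), (10, -6), (9, 3), (6, 9), (1, 7), (-9, -5)]

Graham scan procedure:
  1. Find the pivot p₀ = point with lowest y (tie → lowest x): (4, -10).
  2. Sort the remaining points by polar angle around p₀.
  3. Walk through sorted points, maintaining a stack; pop the top while the last three entries make a non-left turn (cross product ≤ 0).
  4. Final stack is the convex hull in CCW order: (4, -10), (10, -6), (9, 3), (6, 9), (1, 7), (-9, -5).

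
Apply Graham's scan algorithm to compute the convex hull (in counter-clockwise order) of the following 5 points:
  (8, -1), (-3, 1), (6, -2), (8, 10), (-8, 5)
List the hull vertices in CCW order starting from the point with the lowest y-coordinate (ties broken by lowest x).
Hull (CCW) = [(6, -2), (8, -1), (8, 10), (-8, 5), (-3, 1)]

Graham scan procedure:
  1. Find the pivot p₀ = point with lowest y (tie → lowest x): (6, -2).
  2. Sort the remaining points by polar angle around p₀.
  3. Walk through sorted points, maintaining a stack; pop the top while the last three entries make a non-left turn (cross product ≤ 0).
  4. Final stack is the convex hull in CCW order: (6, -2), (8, -1), (8, 10), (-8, 5), (-3, 1).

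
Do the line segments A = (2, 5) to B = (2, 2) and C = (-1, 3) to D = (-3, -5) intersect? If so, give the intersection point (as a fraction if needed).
No (intersection of containing lines falls outside at least one segment)

Parametrize and solve: t = -10/3, s = -3/2. At least one of these is outside [0, 1], so the segments do not intersect.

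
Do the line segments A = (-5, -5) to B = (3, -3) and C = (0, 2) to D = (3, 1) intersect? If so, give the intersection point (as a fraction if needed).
No (intersection of containing lines falls outside at least one segment)

Parametrize and solve: t = 13/7, s = 23/7. At least one of these is outside [0, 1], so the segments do not intersect.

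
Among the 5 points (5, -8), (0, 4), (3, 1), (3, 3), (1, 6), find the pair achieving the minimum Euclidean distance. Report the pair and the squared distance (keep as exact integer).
Pair = ((3, 1), (3, 3)); squared distance = 4

Compute all C(5, 2) = 10 pairwise squared distances (x_i − x_j)² + (y_i − y_j)². The minimum is 4, attained by the pair ((3, 1), (3, 3)).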